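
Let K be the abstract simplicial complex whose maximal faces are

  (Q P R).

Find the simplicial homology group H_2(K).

Take the total order P < Q < R on the vertex set. Then K (dimension 2) consists of the simplices:

  0-simplices (3): P, Q, R
  1-simplices (3): PQ, PR, QR
  2-simplices (1): PQR

giving chain groups C_0 ≅ Z^3, C_1 ≅ Z^3, C_2 ≅ Z^1.

Boundary ∂_1: C_1 → C_0 sends each edge [p,q] (with p < q) to q − p. For instance
  ∂QR = R − Q.
This gives a 3×3 integer matrix of rank 2; reducing to Smith normal form yields diagonal entries (1,1).

Boundary ∂_2: C_2 → C_1 acts by ∂[p,q,r] = [q,r] − [p,r] + [p,q]. For instance
  ∂PQR = QR − PR + PQ.
The 3×1 boundary matrix has rank 1 and Smith normal form diag(1).

Computing H_k = (kernel of ∂_k) / (image of ∂_{k+1}):

  H_2: rank ker ∂_2 − rank ∂_3 = (1 − 1) − 0 = 0, and there is no ∂_3, so H_2 = 0.

(K is a triangulation of the 2-simplex.)

H_2 ≅ 0.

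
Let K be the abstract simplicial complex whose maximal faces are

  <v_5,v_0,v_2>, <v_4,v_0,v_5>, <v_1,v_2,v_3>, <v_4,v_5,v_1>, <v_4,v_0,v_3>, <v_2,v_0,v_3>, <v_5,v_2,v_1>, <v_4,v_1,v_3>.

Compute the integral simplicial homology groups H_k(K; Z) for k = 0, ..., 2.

H_0 = Z,  H_1 = 0,  H_2 = Z.

K has 6 vertices, 12 edges, 8 triangles.
rank ∂_0 = 0, rank ∂_1 = 5 ⇒ b_0 = 6 − 0 − 5 = 1; all invariant factors of ∂_1 are 1 so no torsion. So H_0 ≅ Z.
rank ∂_1 = 5, rank ∂_2 = 7 ⇒ b_1 = 12 − 5 − 7 = 0; all invariant factors of ∂_2 are 1 so no torsion. So H_1 ≅ 0.
rank ∂_2 = 7, rank ∂_3 = 0 ⇒ b_2 = 8 − 7 − 0 = 1. So H_2 ≅ Z.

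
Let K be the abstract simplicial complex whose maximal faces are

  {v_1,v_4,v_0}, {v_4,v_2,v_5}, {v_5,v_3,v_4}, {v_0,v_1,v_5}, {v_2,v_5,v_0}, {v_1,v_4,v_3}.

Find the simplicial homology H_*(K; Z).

We work with the vertex ordering v_0 < v_1 < v_2 < v_3 < v_4 < v_5. The simplices of K, each written with vertices in increasing order, are:

  0-simplices (6): [v_0], [v_1], [v_2], [v_3], [v_4], [v_5]
  1-simplices (12): [v_0,v_1], [v_0,v_2], [v_0,v_4], [v_0,v_5], [v_1,v_3], [v_1,v_4], [v_1,v_5], [v_2,v_4], [v_2,v_5], [v_3,v_4], [v_3,v_5], [v_4,v_5]
  2-simplices (6): [v_0,v_1,v_4], [v_0,v_1,v_5], [v_0,v_2,v_5], [v_1,v_3,v_4], [v_2,v_4,v_5], [v_3,v_4,v_5]

so the chain groups are C_0 ≅ Z^6, C_1 ≅ Z^12, C_2 ≅ Z^6.

Boundary ∂_1: C_1 → C_0 sends each edge [p,q] (with p < q) to q − p.
The 6×12 boundary matrix has rank 5 and Smith normal form diag(1,1,1,1,1).

The boundary map ∂_2: C_2 → C_1 sends each 2-simplex [p,q,r] to [q,r] − [p,r] + [p,q]. For instance
  ∂[v_0,v_2,v_5] = [v_2,v_5] − [v_0,v_5] + [v_0,v_2],
  ∂[v_2,v_4,v_5] = [v_4,v_5] − [v_2,v_5] + [v_2,v_4].
The 12×6 boundary matrix has rank 6 and Smith normal form diag(1,1,1,1,1,1).

From H_k ≅ ker(∂_k) / im(∂_{k+1}) we obtain:

  H_0: rank C_0 − rank ∂_1 = 6 − 5 = 1, and the invariant factors of ∂_1 are all 1, so H_0 = Z.
  H_1: rank ker ∂_1 − rank ∂_2 = (12 − 5) − 6 = 1, and the invariant factors of ∂_2 are all 1, so H_1 = Z.
  H_2: rank ker ∂_2 − rank ∂_3 = (6 − 6) − 0 = 0, and there is no ∂_3, so H_2 = 0.

As a check, the Euler characteristic is 6 − 12 + 6 = 0, which agrees with 1 − 1 + 0 = 0.
(K is a triangulation of the cylinder S^1 x I.)

H_0 ≅ Z,  H_1 ≅ Z,  H_2 = 0.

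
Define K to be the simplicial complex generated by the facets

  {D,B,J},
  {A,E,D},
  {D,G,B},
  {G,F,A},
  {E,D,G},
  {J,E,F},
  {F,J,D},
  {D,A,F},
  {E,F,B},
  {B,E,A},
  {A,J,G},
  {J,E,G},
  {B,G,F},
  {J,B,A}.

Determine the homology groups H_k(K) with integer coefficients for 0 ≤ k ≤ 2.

H_0 = Z,  H_1 = Z^2,  H_2 = Z.

Order the vertices as A < B < D < E < F < G < J. Listing each simplex with vertices in this order, K has dimension 2 with simplices:

  0-simplices (7): A, B, D, E, F, G, J
  1-simplices (21): AB, AD, AE, AF, AG, AJ, BD, BE, BF, BG, BJ, DE, DF, DG, DJ, EF, EG, EJ, FG, FJ, GJ
  2-simplices (14): ABE, ABJ, ADE, ADF, AFG, AGJ, BDG, BDJ, BEF, BFG, DEG, DFJ, EFJ, EGJ

Hence C_0 ≅ Z^7, C_1 ≅ Z^21, C_2 ≅ Z^14.

Boundary ∂_1: C_1 → C_0 maps an edge to its endpoints' difference, ∂[p,q] = q − p. For instance
  ∂FG = G − F.
This gives a 7×21 integer matrix of rank 6; reducing to Smith normal form yields diagonal entries (1,1,1,1,1,1).

The boundary map ∂_2: C_2 → C_1 acts by ∂[p,q,r] = [q,r] − [p,r] + [p,q]. For instance
  ∂ADF = DF − AF + AD,
  ∂BDJ = DJ − BJ + BD.
The resulting 21×14 matrix has rank 13, and its Smith normal form has invariant factors (1,1,1,1,1,1,1,1,1,1,1,1,1).

Now H_k = ker ∂_k / im ∂_{k+1}, so:

  H_0: rank C_0 − rank ∂_1 = 7 − 6 = 1, and the invariant factors of ∂_1 are all 1, so H_0 = Z.
  H_1: rank ker ∂_1 − rank ∂_2 = (21 − 6) − 13 = 2, and the invariant factors of ∂_2 are all 1, so H_1 = Z^2.
  H_2: rank ker ∂_2 − rank ∂_3 = (14 − 13) − 0 = 1, and there is no ∂_3, so H_2 = Z.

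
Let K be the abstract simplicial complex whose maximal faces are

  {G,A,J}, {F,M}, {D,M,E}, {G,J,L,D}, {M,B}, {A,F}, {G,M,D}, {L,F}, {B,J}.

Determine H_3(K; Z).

H_3 = 0.

K has 9 vertices, 17 edges, 7 triangles, 1 3-simplex.
rank ∂_3 = 1, rank ∂_4 = 0 ⇒ b_3 = 1 − 1 − 0 = 0. So H_3 = 0.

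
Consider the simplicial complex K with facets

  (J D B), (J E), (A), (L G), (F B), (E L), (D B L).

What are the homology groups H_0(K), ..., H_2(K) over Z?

Fix the vertex order A < B < D < E < F < G < J < L and write every simplex with vertices in increasing order. Then dim K = 2 and the simplices of K are:

  0-simplices (8): A, B, D, E, F, G, J, L
  1-simplices (9): BD, BF, BJ, BL, DJ, DL, EJ, EL, GL
  2-simplices (2): BDJ, BDL

Hence C_0 ≅ Z^8, C_1 ≅ Z^9, C_2 ≅ Z^2.

Boundary ∂_1: C_1 → C_0 maps an edge to its endpoints' difference, ∂[p,q] = q − p.
The 8×9 boundary matrix has rank 6 and Smith normal form diag(1,1,1,1,1,1).

∂_2: C_2 → C_1 acts by ∂[p,q,r] = [q,r] − [p,r] + [p,q]. For instance
  ∂BDJ = DJ − BJ + BD,
  ∂BDL = DL − BL + BD.
As a 9×2 matrix over Z this has rank 2, with invariant factors (1,1).

Computing H_k = (kernel of ∂_k) / (image of ∂_{k+1}):

  H_0: rank C_0 − rank ∂_1 = 8 − 6 = 2, and the invariant factors of ∂_1 are all 1, so H_0 ≅ Z^2.
  H_1: rank ker ∂_1 − rank ∂_2 = (9 − 6) − 2 = 1, and the invariant factors of ∂_2 are all 1, so H_1 ≅ Z.
  H_2: rank ker ∂_2 − rank ∂_3 = (2 − 2) − 0 = 0, and there is no ∂_3, so H_2 ≅ 0.

As a check, the Euler characteristic is 8 − 9 + 2 = 1, which agrees with 2 − 1 + 0 = 1.

H_0 = Z^2,  H_1 = Z,  H_2 = 0.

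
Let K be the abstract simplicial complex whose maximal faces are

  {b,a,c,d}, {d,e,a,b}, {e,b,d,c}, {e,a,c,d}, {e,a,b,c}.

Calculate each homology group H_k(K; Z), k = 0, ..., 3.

H_0 ≅ Z,  H_1 = 0,  H_2 = 0,  H_3 ≅ Z.

Fix the vertex order a < b < c < d < e and write every simplex with vertices in increasing order. Then dim K = 3 and the simplices of K are:

  0-simplices (5): a, b, c, d, e
  1-simplices (10): ab, ac, ad, ae, bc, bd, be, cd, ce, de
  2-simplices (10): abc, abd, abe, acd, ace, ade, bcd, bce, bde, cde
  3-simplices (5): abcd, abce, abde, acde, bcde

giving chain groups C_0 ≅ Z^5, C_1 ≅ Z^10, C_2 ≅ Z^10, C_3 ≅ Z^5.

The boundary map ∂_1: C_1 → C_0 sends each edge [p,q] (with p < q) to q − p.
The resulting 5×10 matrix has rank 4, and its Smith normal form has invariant factors (1,1,1,1).

The boundary map ∂_2: C_2 → C_1 sends each 2-simplex [p,q,r] to [q,r] − [p,r] + [p,q]. For instance
  ∂cde = de − ce + cd,
  ∂acd = cd − ad + ac.
The 10×10 boundary matrix has rank 6 and Smith normal form diag(1,1,1,1,1,1).

Boundary ∂_3: C_3 → C_2 sends each 3-simplex σ to the alternating sum Σ_i (−1)^i (σ with its i-th vertex removed). For instance
  ∂bcde = cde − bde + bce − bcd,
  ∂abce = bce − ace + abe − abc.
The resulting 10×5 matrix has rank 4, and its Smith normal form has invariant factors (1,1,1,1).

Reading off H_k = ker ∂_k / im ∂_{k+1}:

  H_0: rank C_0 − rank ∂_1 = 5 − 4 = 1, and the invariant factors of ∂_1 are all 1, so H_0 = Z.
  H_1: rank ker ∂_1 − rank ∂_2 = (10 − 4) − 6 = 0, and the invariant factors of ∂_2 are all 1, so H_1 = 0.
  H_2: rank ker ∂_2 − rank ∂_3 = (10 − 6) − 4 = 0, and the invariant factors of ∂_3 are all 1, so H_2 = 0.
  H_3: rank ker ∂_3 − rank ∂_4 = (5 − 4) − 0 = 1, and there is no ∂_4, so H_3 = Z.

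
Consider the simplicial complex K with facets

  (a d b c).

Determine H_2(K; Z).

H_2 ≅ 0.

We work with the vertex ordering a < b < c < d. The simplices of K, each written with vertices in increasing order, are:

  0-simplices (4): a, b, c, d
  1-simplices (6): ab, ac, ad, bc, bd, cd
  2-simplices (4): abc, abd, acd, bcd
  3-simplices (1): abcd

Hence C_0 ≅ Z^4, C_1 ≅ Z^6, C_2 ≅ Z^4, C_3 ≅ Z^1.

Boundary ∂_1: C_1 → C_0 maps an edge to its endpoints' difference, ∂[p,q] = q − p. For instance
  ∂bd = d − b.
The 4×6 boundary matrix has rank 3 and Smith normal form diag(1,1,1).

The boundary map ∂_2: C_2 → C_1 acts by ∂[p,q,r] = [q,r] − [p,r] + [p,q]. For instance
  ∂bcd = cd − bd + bc,
  ∂acd = cd − ad + ac.
The 6×4 boundary matrix has rank 3 and Smith normal form diag(1,1,1).

∂_3: C_3 → C_2 sends each 3-simplex σ to the alternating sum Σ_i (−1)^i (σ with its i-th vertex removed). For instance
  ∂abcd = bcd − acd + abd − abc.
The resulting 4×1 matrix has rank 1, and its Smith normal form has invariant factors (1).

Computing H_k = (kernel of ∂_k) / (image of ∂_{k+1}):

  H_2: rank ker ∂_2 − rank ∂_3 = (4 − 3) − 1 = 0, and the invariant factors of ∂_3 are all 1, so H_2 ≅ 0.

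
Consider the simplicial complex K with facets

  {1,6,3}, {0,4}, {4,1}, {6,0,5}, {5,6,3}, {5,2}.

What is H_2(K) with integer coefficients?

We work with the vertex ordering 0 < 1 < 2 < 3 < 4 < 5 < 6. The simplices of K, each written with vertices in increasing order, are:

  0-simplices (7): [0], [1], [2], [3], [4], [5], [6]
  1-simplices (10): [0,4], [0,5], [0,6], [1,3], [1,4], [1,6], [2,5], [3,5], [3,6], [5,6]
  2-simplices (3): [0,5,6], [1,3,6], [3,5,6]

so the chain groups are C_0 ≅ Z^7, C_1 ≅ Z^10, C_2 ≅ Z^3.

Boundary ∂_1: C_1 → C_0 maps an edge to its endpoints' difference, ∂[p,q] = q − p. For instance
  ∂[1,6] = [6] − [1].
The 7×10 boundary matrix has rank 6 and Smith normal form diag(1,1,1,1,1,1).

The boundary map ∂_2: C_2 → C_1 maps a triangle to the signed sum of its edges. For instance
  ∂[1,3,6] = [3,6] − [1,6] + [1,3],
  ∂[3,5,6] = [5,6] − [3,6] + [3,5].
This gives a 10×3 integer matrix of rank 3; reducing to Smith normal form yields diagonal entries (1,1,1).

Now H_k = ker ∂_k / im ∂_{k+1}, so:

  H_2: rank ker ∂_2 − rank ∂_3 = (3 − 3) − 0 = 0, and there is no ∂_3, so H_2 ≅ 0.

H_2 ≅ 0.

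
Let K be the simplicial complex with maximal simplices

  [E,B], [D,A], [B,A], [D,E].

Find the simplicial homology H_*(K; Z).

K has 4 vertices, 4 edges.
rank ∂_0 = 0, rank ∂_1 = 3 ⇒ b_0 = 4 − 0 − 3 = 1; all invariant factors of ∂_1 are 1 so no torsion. So H_0 = Z.
rank ∂_1 = 3, rank ∂_2 = 0 ⇒ b_1 = 4 − 3 − 0 = 1. So H_1 = Z.

H_0 = Z,  H_1 = Z.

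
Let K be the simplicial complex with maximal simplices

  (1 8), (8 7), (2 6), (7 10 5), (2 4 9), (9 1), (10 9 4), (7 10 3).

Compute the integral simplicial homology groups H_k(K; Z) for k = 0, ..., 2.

Fix the vertex order 1 < 2 < 3 < 4 < 5 < 6 < 7 < 8 < 9 < 10 and write every simplex with vertices in increasing order. Then dim K = 2 and the simplices of K are:

  0-simplices (10): [1], [2], [3], [4], [5], [6], [7], [8], [9], [10]
  1-simplices (14): [1,8], [1,9], [2,4], [2,6], [2,9], [3,7], [3,10], [4,9], [4,10], [5,7], [5,10], [7,8], [7,10], [9,10]
  2-simplices (4): [2,4,9], [3,7,10], [4,9,10], [5,7,10]

so the chain groups are C_0 ≅ Z^10, C_1 ≅ Z^14, C_2 ≅ Z^4.

Boundary ∂_1: C_1 → C_0 is given by ∂[p,q] = [q] − [p]. For instance
  ∂[4,9] = [9] − [4].
As a 10×14 matrix over Z this has rank 9, with invariant factors (1,1,1,1,1,1,1,1,1).

∂_2: C_2 → C_1 maps a triangle to the signed sum of its edges. For instance
  ∂[3,7,10] = [7,10] − [3,10] + [3,7],
  ∂[5,7,10] = [7,10] − [5,10] + [5,7].
This gives a 14×4 integer matrix of rank 4; reducing to Smith normal form yields diagonal entries (1,1,1,1).

From H_k ≅ ker(∂_k) / im(∂_{k+1}) we obtain:

  H_0: rank C_0 − rank ∂_1 = 10 − 9 = 1, and the invariant factors of ∂_1 are all 1, so H_0 = Z.
  H_1: rank ker ∂_1 − rank ∂_2 = (14 − 9) − 4 = 1, and the invariant factors of ∂_2 are all 1, so H_1 = Z.
  H_2: rank ker ∂_2 − rank ∂_3 = (4 − 4) − 0 = 0, and there is no ∂_3, so H_2 = 0.

As a check, the Euler characteristic is 10 − 14 + 4 = 0, which agrees with 1 − 1 + 0 = 0.

H_0 = Z,  H_1 = Z,  H_2 = 0.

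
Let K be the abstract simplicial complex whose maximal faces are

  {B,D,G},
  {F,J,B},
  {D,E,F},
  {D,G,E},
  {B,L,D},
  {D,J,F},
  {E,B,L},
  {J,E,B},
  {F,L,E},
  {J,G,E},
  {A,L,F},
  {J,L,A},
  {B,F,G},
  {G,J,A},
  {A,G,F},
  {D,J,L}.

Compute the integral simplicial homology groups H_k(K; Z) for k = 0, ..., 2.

H_0 = Z,  H_1 = Z^2,  H_2 = Z.

Take the total order A < B < D < E < F < G < J < L on the vertex set. Then K (dimension 2) consists of the simplices:

  0-simplices (8): A, B, D, E, F, G, J, L
  1-simplices (24): AF, AG, AJ, AL, BD, BE, BF, BG, BJ, BL, DE, DF, DG, DJ, DL, EF, EG, EJ, EL, FG, FJ, FL, GJ, JL
  2-simplices (16): AFG, AFL, AGJ, AJL, BDG, BDL, BEJ, BEL, BFG, BFJ, DEF, DEG, DFJ, DJL, EFL, EGJ

Hence C_0 ≅ Z^8, C_1 ≅ Z^24, C_2 ≅ Z^16.

The boundary map ∂_1: C_1 → C_0 maps an edge to its endpoints' difference, ∂[p,q] = q − p.
The 8×24 boundary matrix has rank 7 and Smith normal form diag(1,1,1,1,1,1,1).

The boundary map ∂_2: C_2 → C_1 acts by ∂[p,q,r] = [q,r] − [p,r] + [p,q]. For instance
  ∂BFJ = FJ − BJ + BF,
  ∂EFL = FL − EL + EF.
As a 24×16 matrix over Z this has rank 15, with invariant factors (1,1,1,1,1,1,1,1,1,1,1,1,1,1,1).

Reading off H_k = ker ∂_k / im ∂_{k+1}:

  H_0: rank C_0 − rank ∂_1 = 8 − 7 = 1, and the invariant factors of ∂_1 are all 1, so H_0 = Z.
  H_1: rank ker ∂_1 − rank ∂_2 = (24 − 7) − 15 = 2, and the invariant factors of ∂_2 are all 1, so H_1 = Z^2.
  H_2: rank ker ∂_2 − rank ∂_3 = (16 − 15) − 0 = 1, and there is no ∂_3, so H_2 = Z.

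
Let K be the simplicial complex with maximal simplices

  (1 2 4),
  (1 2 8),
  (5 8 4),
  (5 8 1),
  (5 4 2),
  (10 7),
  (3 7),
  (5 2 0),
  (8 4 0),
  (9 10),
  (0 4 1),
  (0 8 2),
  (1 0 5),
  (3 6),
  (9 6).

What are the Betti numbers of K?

Order the vertices as 0 < 1 < 2 < 3 < 4 < 5 < 6 < 7 < 8 < 9 < 10. Listing each simplex with vertices in this order, K has dimension 2 with simplices:

  0-simplices (11): [0], [1], [2], [3], [4], [5], [6], [7], [8], [9], [10]
  1-simplices (20): [0,1], [0,2], [0,4], [0,5], [0,8], [1,2], [1,4], [1,5], [1,8], [2,4], [2,5], [2,8], [3,6], [3,7], [4,5], [4,8], [5,8], [6,9], [7,10], [9,10]
  2-simplices (10): [0,1,4], [0,1,5], [0,2,5], [0,2,8], [0,4,8], [1,2,4], [1,2,8], [1,5,8], [2,4,5], [4,5,8]

so the chain groups are C_0 ≅ Z^11, C_1 ≅ Z^20, C_2 ≅ Z^10.

Boundary ∂_1: C_1 → C_0 maps an edge to its endpoints' difference, ∂[p,q] = q − p. For instance
  ∂[3,7] = [7] − [3].
As a 11×20 matrix over Z this has rank 9, with invariant factors (1,1,1,1,1,1,1,1,1).

Boundary ∂_2: C_2 → C_1 sends each 2-simplex [p,q,r] to [q,r] − [p,r] + [p,q]. For instance
  ∂[0,2,5] = [2,5] − [0,5] + [0,2],
  ∂[4,5,8] = [5,8] − [4,8] + [4,5].
The resulting 20×10 matrix has rank 10, and its Smith normal form has invariant factors (1,1,1,1,1,1,1,1,1,2).

Now H_k = ker ∂_k / im ∂_{k+1}, so:

  H_0: rank C_0 − rank ∂_1 = 11 − 9 = 2, and the invariant factors of ∂_1 are all 1, so H_0 = Z^2.
  H_1: rank ker ∂_1 − rank ∂_2 = (20 − 9) − 10 = 1, and ∂_2 has invariant factor 2 > 1, so H_1 = Z ⊕ Z_2.
  H_2: rank ker ∂_2 − rank ∂_3 = (10 − 10) − 0 = 0, and there is no ∂_3, so H_2 = 0.

Hence the Betti numbers are b_0 = 2, b_1 = 1, b_2 = 0.

b_0 = 2, b_1 = 1, b_2 = 0.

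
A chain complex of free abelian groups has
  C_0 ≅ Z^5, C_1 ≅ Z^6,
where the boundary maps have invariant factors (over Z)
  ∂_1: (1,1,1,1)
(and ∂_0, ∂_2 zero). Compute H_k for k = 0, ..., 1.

H_0 ≅ Z,  H_1 ≅ Z^2.

H_0: b_0 = 5 − 0 − 4 = 1; torsion from ∂_1 factors > 1: none. So H_0 ≅ Z.
H_1: b_1 = 6 − 4 − 0 = 2; torsion from ∂_2 factors > 1: none. So H_1 ≅ Z^2.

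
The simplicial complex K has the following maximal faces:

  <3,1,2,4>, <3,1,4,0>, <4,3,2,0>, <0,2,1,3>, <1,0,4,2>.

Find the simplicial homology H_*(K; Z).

H_0 = Z,  H_1 = 0,  H_2 = 0,  H_3 = Z.

Fix the vertex order 0 < 1 < 2 < 3 < 4 and write every simplex with vertices in increasing order. Then dim K = 3 and the simplices of K are:

  0-simplices (5): [0], [1], [2], [3], [4]
  1-simplices (10): [0,1], [0,2], [0,3], [0,4], [1,2], [1,3], [1,4], [2,3], [2,4], [3,4]
  2-simplices (10): [0,1,2], [0,1,3], [0,1,4], [0,2,3], [0,2,4], [0,3,4], [1,2,3], [1,2,4], [1,3,4], [2,3,4]
  3-simplices (5): [0,1,2,3], [0,1,2,4], [0,1,3,4], [0,2,3,4], [1,2,3,4]

Hence C_0 ≅ Z^5, C_1 ≅ Z^10, C_2 ≅ Z^10, C_3 ≅ Z^5.

∂_1: C_1 → C_0 maps an edge to its endpoints' difference, ∂[p,q] = q − p. For instance
  ∂[2,3] = [3] − [2].
The 5×10 boundary matrix has rank 4 and Smith normal form diag(1,1,1,1).

The boundary map ∂_2: C_2 → C_1 acts by ∂[p,q,r] = [q,r] − [p,r] + [p,q]. For instance
  ∂[0,1,4] = [1,4] − [0,4] + [0,1],
  ∂[0,1,2] = [1,2] − [0,2] + [0,1].
The resulting 10×10 matrix has rank 6, and its Smith normal form has invariant factors (1,1,1,1,1,1).

∂_3: C_3 → C_2 sends each 3-simplex σ to the alternating sum Σ_i (−1)^i (σ with its i-th vertex removed). For instance
  ∂[0,1,2,4] = [1,2,4] − [0,2,4] + [0,1,4] − [0,1,2],
  ∂[0,1,2,3] = [1,2,3] − [0,2,3] + [0,1,3] − [0,1,2].
The resulting 10×5 matrix has rank 4, and its Smith normal form has invariant factors (1,1,1,1).

Computing H_k = (kernel of ∂_k) / (image of ∂_{k+1}):

  H_0: rank C_0 − rank ∂_1 = 5 − 4 = 1, and the invariant factors of ∂_1 are all 1, so H_0 ≅ Z.
  H_1: rank ker ∂_1 − rank ∂_2 = (10 − 4) − 6 = 0, and the invariant factors of ∂_2 are all 1, so H_1 ≅ 0.
  H_2: rank ker ∂_2 − rank ∂_3 = (10 − 6) − 4 = 0, and the invariant factors of ∂_3 are all 1, so H_2 ≅ 0.
  H_3: rank ker ∂_3 − rank ∂_4 = (5 − 4) − 0 = 1, and there is no ∂_4, so H_3 ≅ Z.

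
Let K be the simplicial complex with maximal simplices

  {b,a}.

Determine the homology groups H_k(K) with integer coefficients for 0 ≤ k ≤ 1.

H_0 ≅ Z,  H_1 = 0.

We work with the vertex ordering a < b. The simplices of K, each written with vertices in increasing order, are:

  0-simplices (2): a, b
  1-simplices (1): ab

Hence C_0 ≅ Z^2, C_1 ≅ Z^1.

∂_1: C_1 → C_0 sends each edge [p,q] (with p < q) to q − p. For instance
  ∂ab = b − a.
The 2×1 boundary matrix has rank 1 and Smith normal form diag(1).

Computing H_k = (kernel of ∂_k) / (image of ∂_{k+1}):

  H_0: rank C_0 − rank ∂_1 = 2 − 1 = 1, and the invariant factors of ∂_1 are all 1, so H_0 = Z.
  H_1: rank ker ∂_1 − rank ∂_2 = (1 − 1) − 0 = 0, and there is no ∂_2, so H_1 = 0.

As a check, the Euler characteristic is 2 − 1 = 1, which agrees with 1 − 0 = 1.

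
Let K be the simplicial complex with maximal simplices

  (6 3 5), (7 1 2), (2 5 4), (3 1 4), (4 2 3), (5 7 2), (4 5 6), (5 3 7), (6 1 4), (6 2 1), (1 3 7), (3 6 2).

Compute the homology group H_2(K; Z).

H_2 ≅ 0.

Order the vertices as 1 < 2 < 3 < 4 < 5 < 6 < 7. Listing each simplex with vertices in this order, K has dimension 2 with simplices:

  0-simplices (7): [1], [2], [3], [4], [5], [6], [7]
  1-simplices (18): [1,2], [1,3], [1,4], [1,6], [1,7], [2,3], [2,4], [2,5], [2,6], [2,7], [3,4], [3,5], [3,6], [3,7], [4,5], [4,6], [5,6], [5,7]
  2-simplices (12): [1,2,6], [1,2,7], [1,3,4], [1,3,7], [1,4,6], [2,3,4], [2,3,6], [2,4,5], [2,5,7], [3,5,6], [3,5,7], [4,5,6]

so the chain groups are C_0 ≅ Z^7, C_1 ≅ Z^18, C_2 ≅ Z^12.

Boundary ∂_1: C_1 → C_0 maps an edge to its endpoints' difference, ∂[p,q] = q − p.
As a 7×18 matrix over Z this has rank 6, with invariant factors (1,1,1,1,1,1).

∂_2: C_2 → C_1 sends each 2-simplex [p,q,r] to [q,r] − [p,r] + [p,q]. For instance
  ∂[1,2,7] = [2,7] − [1,7] + [1,2],
  ∂[4,5,6] = [5,6] − [4,6] + [4,5].
The 18×12 boundary matrix has rank 12 and Smith normal form diag(1,1,1,1,1,1,1,1,1,1,1,2).

Computing H_k = (kernel of ∂_k) / (image of ∂_{k+1}):

  H_2: rank ker ∂_2 − rank ∂_3 = (12 − 12) − 0 = 0, and there is no ∂_3, so H_2 = 0.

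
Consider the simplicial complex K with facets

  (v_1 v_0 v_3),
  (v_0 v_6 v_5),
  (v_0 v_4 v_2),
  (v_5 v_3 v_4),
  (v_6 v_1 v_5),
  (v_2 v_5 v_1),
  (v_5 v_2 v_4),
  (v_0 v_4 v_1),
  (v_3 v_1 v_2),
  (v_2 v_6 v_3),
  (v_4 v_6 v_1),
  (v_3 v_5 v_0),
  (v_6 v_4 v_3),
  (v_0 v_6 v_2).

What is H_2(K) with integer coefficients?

We work with the vertex ordering v_0 < v_1 < v_2 < v_3 < v_4 < v_5 < v_6. The simplices of K, each written with vertices in increasing order, are:

  0-simplices (7): [v_0], [v_1], [v_2], [v_3], [v_4], [v_5], [v_6]
  1-simplices (21): (21 of them)
  2-simplices (14): (14 of them)

so the chain groups are C_0 ≅ Z^7, C_1 ≅ Z^21, C_2 ≅ Z^14.

Boundary ∂_1: C_1 → C_0 is given by ∂[p,q] = [q] − [p].
The resulting 7×21 matrix has rank 6, and its Smith normal form has invariant factors (1,1,1,1,1,1).

∂_2: C_2 → C_1 maps a triangle to the signed sum of its edges. For instance
  ∂[v_0,v_1,v_3] = [v_1,v_3] − [v_0,v_3] + [v_0,v_1],
  ∂[v_0,v_2,v_4] = [v_2,v_4] − [v_0,v_4] + [v_0,v_2].
The resulting 21×14 matrix has rank 13, and its Smith normal form has invariant factors (1,1,1,1,1,1,1,1,1,1,1,1,1).

Computing H_k = (kernel of ∂_k) / (image of ∂_{k+1}):

  H_2: rank ker ∂_2 − rank ∂_3 = (14 − 13) − 0 = 1, and there is no ∂_3, so H_2 ≅ Z.

H_2 = Z.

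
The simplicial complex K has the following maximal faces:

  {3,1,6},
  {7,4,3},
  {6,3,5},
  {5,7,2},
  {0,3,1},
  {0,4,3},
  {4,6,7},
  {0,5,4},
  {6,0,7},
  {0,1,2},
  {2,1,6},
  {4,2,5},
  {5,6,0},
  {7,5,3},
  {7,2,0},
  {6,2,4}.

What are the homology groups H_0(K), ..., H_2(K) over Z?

Take the total order 0 < 1 < 2 < 3 < 4 < 5 < 6 < 7 on the vertex set. Then K (dimension 2) consists of the simplices:

  0-simplices (8): [0], [1], [2], [3], [4], [5], [6], [7]
  1-simplices (24): (24 of them)
  2-simplices (16): [0,1,2], [0,1,3], [0,2,7], [0,3,4], [0,4,5], [0,5,6], [0,6,7], [1,2,6], [1,3,6], [2,4,5], [2,4,6], [2,5,7], [3,4,7], [3,5,6], [3,5,7], [4,6,7]

Hence C_0 ≅ Z^8, C_1 ≅ Z^24, C_2 ≅ Z^16.

∂_1: C_1 → C_0 maps an edge to its endpoints' difference, ∂[p,q] = q − p.
The resulting 8×24 matrix has rank 7, and its Smith normal form has invariant factors (1,1,1,1,1,1,1).

∂_2: C_2 → C_1 sends each 2-simplex [p,q,r] to [q,r] − [p,r] + [p,q]. For instance
  ∂[0,1,3] = [1,3] − [0,3] + [0,1],
  ∂[3,4,7] = [4,7] − [3,7] + [3,4].
The 24×16 boundary matrix has rank 15 and Smith normal form diag(1,1,1,1,1,1,1,1,1,1,1,1,1,1,1).

Computing H_k = (kernel of ∂_k) / (image of ∂_{k+1}):

  H_0: rank C_0 − rank ∂_1 = 8 − 7 = 1, and the invariant factors of ∂_1 are all 1, so H_0 ≅ Z.
  H_1: rank ker ∂_1 − rank ∂_2 = (24 − 7) − 15 = 2, and the invariant factors of ∂_2 are all 1, so H_1 ≅ Z^2.
  H_2: rank ker ∂_2 − rank ∂_3 = (16 − 15) − 0 = 1, and there is no ∂_3, so H_2 ≅ Z.

(K is a triangulation of the torus T^2.)

H_0 ≅ Z,  H_1 ≅ Z^2,  H_2 ≅ Z.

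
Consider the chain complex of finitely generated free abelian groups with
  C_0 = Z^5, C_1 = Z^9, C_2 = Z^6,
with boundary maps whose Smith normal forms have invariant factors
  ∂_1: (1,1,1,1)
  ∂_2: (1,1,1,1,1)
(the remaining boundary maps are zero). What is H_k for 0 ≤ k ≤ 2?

H_0: b_0 = 5 − 0 − 4 = 1; torsion from ∂_1 factors > 1: none. So H_0 = Z.
H_1: b_1 = 9 − 4 − 5 = 0; torsion from ∂_2 factors > 1: none. So H_1 = 0.
H_2: b_2 = 6 − 5 − 0 = 1; torsion from ∂_3 factors > 1: none. So H_2 = Z.

H_0 = Z,  H_1 = 0,  H_2 = Z.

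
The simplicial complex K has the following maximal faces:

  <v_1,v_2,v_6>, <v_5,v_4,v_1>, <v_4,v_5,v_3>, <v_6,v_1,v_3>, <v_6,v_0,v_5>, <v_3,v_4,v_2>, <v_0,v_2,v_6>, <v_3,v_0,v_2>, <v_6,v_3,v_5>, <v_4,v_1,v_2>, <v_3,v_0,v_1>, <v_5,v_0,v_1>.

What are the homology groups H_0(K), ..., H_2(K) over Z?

H_0 = Z,  H_1 = Z/2Z,  H_2 = 0.

Take the total order v_0 < v_1 < v_2 < v_3 < v_4 < v_5 < v_6 on the vertex set. Then K (dimension 2) consists of the simplices:

  0-simplices (7): [v_0], [v_1], [v_2], [v_3], [v_4], [v_5], [v_6]
  1-simplices (18): (18 of them)
  2-simplices (12): (12 of them)

giving chain groups C_0 ≅ Z^7, C_1 ≅ Z^18, C_2 ≅ Z^12.

Boundary ∂_1: C_1 → C_0 maps an edge to its endpoints' difference, ∂[p,q] = q − p. For instance
  ∂[v_1,v_3] = [v_3] − [v_1].
The 7×18 boundary matrix has rank 6 and Smith normal form diag(1,1,1,1,1,1).

Boundary ∂_2: C_2 → C_1 acts by ∂[p,q,r] = [q,r] − [p,r] + [p,q]. For instance
  ∂[v_1,v_3,v_6] = [v_3,v_6] − [v_1,v_6] + [v_1,v_3],
  ∂[v_3,v_5,v_6] = [v_5,v_6] − [v_3,v_6] + [v_3,v_5].
This gives a 18×12 integer matrix of rank 12; reducing to Smith normal form yields diagonal entries (1,1,1,1,1,1,1,1,1,1,1,2).

From H_k ≅ ker(∂_k) / im(∂_{k+1}) we obtain:

  H_0: rank C_0 − rank ∂_1 = 7 − 6 = 1, and the invariant factors of ∂_1 are all 1, so H_0 = Z.
  H_1: rank ker ∂_1 − rank ∂_2 = (18 − 6) − 12 = 0, and ∂_2 has invariant factor 2 > 1, so H_1 = Z/2Z.
  H_2: rank ker ∂_2 − rank ∂_3 = (12 − 12) − 0 = 0, and there is no ∂_3, so H_2 = 0.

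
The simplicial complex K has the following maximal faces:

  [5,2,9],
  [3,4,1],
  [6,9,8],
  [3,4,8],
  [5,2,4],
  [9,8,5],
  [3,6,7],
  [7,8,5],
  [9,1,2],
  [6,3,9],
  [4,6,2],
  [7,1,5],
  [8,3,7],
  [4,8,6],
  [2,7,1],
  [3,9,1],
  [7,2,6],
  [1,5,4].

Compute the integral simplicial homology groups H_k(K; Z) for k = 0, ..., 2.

Fix the vertex order 1 < 2 < 3 < 4 < 5 < 6 < 7 < 8 < 9 and write every simplex with vertices in increasing order. Then dim K = 2 and the simplices of K are:

  0-simplices (9): [1], [2], [3], [4], [5], [6], [7], [8], [9]
  1-simplices (27): (27 of them)
  2-simplices (18): [1,2,7], [1,2,9], [1,3,4], [1,3,9], [1,4,5], [1,5,7], [2,4,5], [2,4,6], [2,5,9], [2,6,7], [3,4,8], [3,6,7], [3,6,9], [3,7,8], [4,6,8], [5,7,8], [5,8,9], [6,8,9]

so the chain groups are C_0 ≅ Z^9, C_1 ≅ Z^27, C_2 ≅ Z^18.

The boundary map ∂_1: C_1 → C_0 sends each edge [p,q] (with p < q) to q − p.
The resulting 9×27 matrix has rank 8, and its Smith normal form has invariant factors (1,1,1,1,1,1,1,1).

∂_2: C_2 → C_1 maps a triangle to the signed sum of its edges. For instance
  ∂[2,6,7] = [6,7] − [2,7] + [2,6],
  ∂[2,4,6] = [4,6] − [2,6] + [2,4].
As a 27×18 matrix over Z this has rank 18, with invariant factors (1,1,1,1,1,1,1,1,1,1,1,1,1,1,1,1,1,2).

Now H_k = ker ∂_k / im ∂_{k+1}, so:

  H_0: rank C_0 − rank ∂_1 = 9 − 8 = 1, and the invariant factors of ∂_1 are all 1, so H_0 ≅ Z.
  H_1: rank ker ∂_1 − rank ∂_2 = (27 − 8) − 18 = 1, and ∂_2 has invariant factor 2 > 1, so H_1 ≅ Z ⊕ Z/2.
  H_2: rank ker ∂_2 − rank ∂_3 = (18 − 18) − 0 = 0, and there is no ∂_3, so H_2 ≅ 0.

As a check, the Euler characteristic is 9 − 27 + 18 = 0, which agrees with 1 − 1 + 0 = 0.
(K is a triangulation of the Klein bottle.)

H_0 ≅ Z,  H_1 ≅ Z ⊕ Z/2,  H_2 = 0.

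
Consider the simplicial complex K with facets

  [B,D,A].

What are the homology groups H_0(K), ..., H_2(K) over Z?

H_0 = Z,  H_1 = 0,  H_2 = 0.

Take the total order A < B < D on the vertex set. Then K (dimension 2) consists of the simplices:

  0-simplices (3): A, B, D
  1-simplices (3): AB, AD, BD
  2-simplices (1): ABD

giving chain groups C_0 ≅ Z^3, C_1 ≅ Z^3, C_2 ≅ Z^1.

The boundary map ∂_1: C_1 → C_0 maps an edge to its endpoints' difference, ∂[p,q] = q − p.
The 3×3 boundary matrix has rank 2 and Smith normal form diag(1,1).

The boundary map ∂_2: C_2 → C_1 acts by ∂[p,q,r] = [q,r] − [p,r] + [p,q]. For instance
  ∂ABD = BD − AD + AB.
The resulting 3×1 matrix has rank 1, and its Smith normal form has invariant factors (1).

Now H_k = ker ∂_k / im ∂_{k+1}, so:

  H_0: rank C_0 − rank ∂_1 = 3 − 2 = 1, and the invariant factors of ∂_1 are all 1, so H_0 ≅ Z.
  H_1: rank ker ∂_1 − rank ∂_2 = (3 − 2) − 1 = 0, and the invariant factors of ∂_2 are all 1, so H_1 ≅ 0.
  H_2: rank ker ∂_2 − rank ∂_3 = (1 − 1) − 0 = 0, and there is no ∂_3, so H_2 ≅ 0.

(K is a triangulation of the 2-simplex.)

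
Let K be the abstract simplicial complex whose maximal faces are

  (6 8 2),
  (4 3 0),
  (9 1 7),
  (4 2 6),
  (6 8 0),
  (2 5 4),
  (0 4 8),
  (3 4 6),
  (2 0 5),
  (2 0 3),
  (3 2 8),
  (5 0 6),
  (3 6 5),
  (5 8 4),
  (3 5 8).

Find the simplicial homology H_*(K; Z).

H_0 ≅ Z^2,  H_1 ≅ Z^2,  H_2 ≅ Z.

Take the total order 0 < 1 < 2 < 3 < 4 < 5 < 6 < 7 < 8 < 9 on the vertex set. Then K (dimension 2) consists of the simplices:

  0-simplices (10): [0], [1], [2], [3], [4], [5], [6], [7], [8], [9]
  1-simplices (24): (24 of them)
  2-simplices (15): [0,2,3], [0,2,5], [0,3,4], [0,4,8], [0,5,6], [0,6,8], [1,7,9], [2,3,8], [2,4,5], [2,4,6], [2,6,8], [3,4,6], [3,5,6], [3,5,8], [4,5,8]

Hence C_0 ≅ Z^10, C_1 ≅ Z^24, C_2 ≅ Z^15.

∂_1: C_1 → C_0 sends each edge [p,q] (with p < q) to q − p. For instance
  ∂[3,4] = [4] − [3].
The 10×24 boundary matrix has rank 8 and Smith normal form diag(1,1,1,1,1,1,1,1).

∂_2: C_2 → C_1 acts by ∂[p,q,r] = [q,r] − [p,r] + [p,q]. For instance
  ∂[3,5,6] = [5,6] − [3,6] + [3,5],
  ∂[0,5,6] = [5,6] − [0,6] + [0,5].
The 24×15 boundary matrix has rank 14 and Smith normal form diag(1,1,1,1,1,1,1,1,1,1,1,1,1,1).

Now H_k = ker ∂_k / im ∂_{k+1}, so:

  H_0: rank C_0 − rank ∂_1 = 10 − 8 = 2, and the invariant factors of ∂_1 are all 1, so H_0 = Z^2.
  H_1: rank ker ∂_1 − rank ∂_2 = (24 − 8) − 14 = 2, and the invariant factors of ∂_2 are all 1, so H_1 = Z^2.
  H_2: rank ker ∂_2 − rank ∂_3 = (15 − 14) − 0 = 1, and there is no ∂_3, so H_2 = Z.

As a check, the Euler characteristic is 10 − 24 + 15 = 1, which agrees with 2 − 2 + 1 = 1.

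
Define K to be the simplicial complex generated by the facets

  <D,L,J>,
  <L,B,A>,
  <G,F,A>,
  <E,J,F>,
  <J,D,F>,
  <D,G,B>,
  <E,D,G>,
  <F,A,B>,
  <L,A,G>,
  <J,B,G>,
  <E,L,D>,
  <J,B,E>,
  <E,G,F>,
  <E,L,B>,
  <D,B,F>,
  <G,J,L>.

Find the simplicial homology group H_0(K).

H_0 ≅ Z.

Fix the vertex order A < B < D < E < F < G < J < L and write every simplex with vertices in increasing order. Then dim K = 2 and the simplices of K are:

  0-simplices (8): A, B, D, E, F, G, J, L
  1-simplices (24): AB, AF, AG, AL, BD, BE, BF, BG, BJ, BL, DE, DF, DG, DJ, DL, EF, EG, EJ, EL, FG, FJ, GJ, GL, JL
  2-simplices (16): ABF, ABL, AFG, AGL, BDF, BDG, BEJ, BEL, BGJ, DEG, DEL, DFJ, DJL, EFG, EFJ, GJL

so the chain groups are C_0 ≅ Z^8, C_1 ≅ Z^24, C_2 ≅ Z^16.

Boundary ∂_1: C_1 → C_0 maps an edge to its endpoints' difference, ∂[p,q] = q − p. For instance
  ∂DE = E − D.
The 8×24 boundary matrix has rank 7 and Smith normal form diag(1,1,1,1,1,1,1).

Boundary ∂_2: C_2 → C_1 acts by ∂[p,q,r] = [q,r] − [p,r] + [p,q]. For instance
  ∂BGJ = GJ − BJ + BG,
  ∂DJL = JL − DL + DJ.
This gives a 24×16 integer matrix of rank 15; reducing to Smith normal form yields diagonal entries (1,1,1,1,1,1,1,1,1,1,1,1,1,1,1).

Now H_k = ker ∂_k / im ∂_{k+1}, so:

  H_0: rank C_0 − rank ∂_1 = 8 − 7 = 1, and the invariant factors of ∂_1 are all 1, so H_0 = Z.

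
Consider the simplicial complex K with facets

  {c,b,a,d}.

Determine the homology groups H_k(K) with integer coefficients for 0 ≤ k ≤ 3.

K has 4 vertices, 6 edges, 4 triangles, 1 3-simplex.
rank ∂_0 = 0, rank ∂_1 = 3 ⇒ b_0 = 4 − 0 − 3 = 1; all invariant factors of ∂_1 are 1 so no torsion. So H_0 ≅ Z.
rank ∂_1 = 3, rank ∂_2 = 3 ⇒ b_1 = 6 − 3 − 3 = 0; all invariant factors of ∂_2 are 1 so no torsion. So H_1 ≅ 0.
rank ∂_2 = 3, rank ∂_3 = 1 ⇒ b_2 = 4 − 3 − 1 = 0; all invariant factors of ∂_3 are 1 so no torsion. So H_2 ≅ 0.
rank ∂_3 = 1, rank ∂_4 = 0 ⇒ b_3 = 1 − 1 − 0 = 0. So H_3 ≅ 0.

H_0 = Z,  H_1 = 0,  H_2 = 0,  H_3 = 0.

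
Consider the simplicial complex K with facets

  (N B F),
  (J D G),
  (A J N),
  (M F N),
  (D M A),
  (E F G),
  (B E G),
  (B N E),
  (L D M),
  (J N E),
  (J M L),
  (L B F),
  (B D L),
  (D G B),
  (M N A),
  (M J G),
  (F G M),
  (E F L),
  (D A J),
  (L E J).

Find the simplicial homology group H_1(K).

We work with the vertex ordering A < B < D < E < F < G < J < L < M < N. The simplices of K, each written with vertices in increasing order, are:

  0-simplices (10): A, B, D, E, F, G, J, L, M, N
  1-simplices (30): AD, AJ, AM, AN, BD, BE, BF, BG, BL, BN, DG, DJ, DL, DM, EF, EG, EJ, EL, EN, FG, FL, FM, FN, GJ, GM, JL, JM, JN, LM, MN
  2-simplices (20): ADJ, ADM, AJN, AMN, BDG, BDL, BEG, BEN, BFL, BFN, DGJ, DLM, EFG, EFL, EJL, EJN, FGM, FMN, GJM, JLM

giving chain groups C_0 ≅ Z^10, C_1 ≅ Z^30, C_2 ≅ Z^20.

The boundary map ∂_1: C_1 → C_0 maps an edge to its endpoints' difference, ∂[p,q] = q − p. For instance
  ∂JN = N − J.
This gives a 10×30 integer matrix of rank 9; reducing to Smith normal form yields diagonal entries (1,1,1,1,1,1,1,1,1).

The boundary map ∂_2: C_2 → C_1 acts by ∂[p,q,r] = [q,r] − [p,r] + [p,q]. For instance
  ∂EFL = FL − EL + EF,
  ∂EJL = JL − EL + EJ.
The resulting 30×20 matrix has rank 20, and its Smith normal form has invariant factors (1,1,1,1,1,1,1,1,1,1,1,1,1,1,1,1,1,1,1,2).

From H_k ≅ ker(∂_k) / im(∂_{k+1}) we obtain:

  H_1: rank ker ∂_1 − rank ∂_2 = (30 − 9) − 20 = 1, and ∂_2 has invariant factor 2 > 1, so H_1 = Z ⊕ Z/2.

(K is a triangulation of the Klein bottle.)

H_1 = Z ⊕ Z/2.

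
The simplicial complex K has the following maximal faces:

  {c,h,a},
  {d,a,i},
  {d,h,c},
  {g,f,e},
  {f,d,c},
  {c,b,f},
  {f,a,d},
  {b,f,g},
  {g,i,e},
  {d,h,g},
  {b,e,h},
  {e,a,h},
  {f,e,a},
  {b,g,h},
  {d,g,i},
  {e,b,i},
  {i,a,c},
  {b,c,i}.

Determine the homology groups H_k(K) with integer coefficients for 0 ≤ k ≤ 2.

Order the vertices as a < b < c < d < e < f < g < h < i. Listing each simplex with vertices in this order, K has dimension 2 with simplices:

  0-simplices (9): a, b, c, d, e, f, g, h, i
  1-simplices (27): ac, ad, ae, af, ah, ai, bc, be, bf, bg, bh, bi, cd, cf, ch, ci, df, dg, dh, di, ef, eg, eh, ei, fg, gh, gi
  2-simplices (18): ach, aci, adf, adi, aef, aeh, bcf, bci, beh, bei, bfg, bgh, cdf, cdh, dgh, dgi, efg, egi

Hence C_0 ≅ Z^9, C_1 ≅ Z^27, C_2 ≅ Z^18.

Boundary ∂_1: C_1 → C_0 is given by ∂[p,q] = [q] − [p].
As a 9×27 matrix over Z this has rank 8, with invariant factors (1,1,1,1,1,1,1,1).

The boundary map ∂_2: C_2 → C_1 acts by ∂[p,q,r] = [q,r] − [p,r] + [p,q]. For instance
  ∂efg = fg − eg + ef,
  ∂dgi = gi − di + dg.
As a 27×18 matrix over Z this has rank 18, with invariant factors (1,1,1,1,1,1,1,1,1,1,1,1,1,1,1,1,1,2).

Now H_k = ker ∂_k / im ∂_{k+1}, so:

  H_0: rank C_0 − rank ∂_1 = 9 − 8 = 1, and the invariant factors of ∂_1 are all 1, so H_0 ≅ Z.
  H_1: rank ker ∂_1 − rank ∂_2 = (27 − 8) − 18 = 1, and ∂_2 has invariant factor 2 > 1, so H_1 ≅ Z × Z/2.
  H_2: rank ker ∂_2 − rank ∂_3 = (18 − 18) − 0 = 0, and there is no ∂_3, so H_2 ≅ 0.

As a check, the Euler characteristic is 9 − 27 + 18 = 0, which agrees with 1 − 1 + 0 = 0.
(K is a triangulation of the Klein bottle.)

H_0 ≅ Z,  H_1 ≅ Z × Z/2,  H_2 = 0.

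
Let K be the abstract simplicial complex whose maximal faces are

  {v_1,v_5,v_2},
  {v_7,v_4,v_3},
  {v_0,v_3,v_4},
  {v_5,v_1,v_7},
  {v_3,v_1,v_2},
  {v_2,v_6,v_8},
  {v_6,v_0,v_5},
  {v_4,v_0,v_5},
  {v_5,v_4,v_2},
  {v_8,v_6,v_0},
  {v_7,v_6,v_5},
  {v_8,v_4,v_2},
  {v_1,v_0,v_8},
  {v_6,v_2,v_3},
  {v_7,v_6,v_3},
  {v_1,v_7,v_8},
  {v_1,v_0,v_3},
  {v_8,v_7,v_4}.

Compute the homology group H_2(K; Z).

Take the total order v_0 < v_1 < v_2 < v_3 < v_4 < v_5 < v_6 < v_7 < v_8 on the vertex set. Then K (dimension 2) consists of the simplices:

  0-simplices (9): [v_0], [v_1], [v_2], [v_3], [v_4], [v_5], [v_6], [v_7], [v_8]
  1-simplices (27): (27 of them)
  2-simplices (18): (18 of them)

Hence C_0 ≅ Z^9, C_1 ≅ Z^27, C_2 ≅ Z^18.

Boundary ∂_1: C_1 → C_0 sends each edge [p,q] (with p < q) to q − p.
As a 9×27 matrix over Z this has rank 8, with invariant factors (1,1,1,1,1,1,1,1).

∂_2: C_2 → C_1 acts by ∂[p,q,r] = [q,r] − [p,r] + [p,q]. For instance
  ∂[v_1,v_7,v_8] = [v_7,v_8] − [v_1,v_8] + [v_1,v_7],
  ∂[v_2,v_3,v_6] = [v_3,v_6] − [v_2,v_6] + [v_2,v_3].
This gives a 27×18 integer matrix of rank 17; reducing to Smith normal form yields diagonal entries (1,1,1,1,1,1,1,1,1,1,1,1,1,1,1,1,1).

Now H_k = ker ∂_k / im ∂_{k+1}, so:

  H_2: rank ker ∂_2 − rank ∂_3 = (18 − 17) − 0 = 1, and there is no ∂_3, so H_2 ≅ Z.

H_2 = Z.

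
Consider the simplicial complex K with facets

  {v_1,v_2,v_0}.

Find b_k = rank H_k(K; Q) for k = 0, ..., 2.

b_0 = 1, b_1 = 0, b_2 = 0.

Order the vertices as v_0 < v_1 < v_2. Listing each simplex with vertices in this order, K has dimension 2 with simplices:

  0-simplices (3): [v_0], [v_1], [v_2]
  1-simplices (3): [v_0,v_1], [v_0,v_2], [v_1,v_2]
  2-simplices (1): [v_0,v_1,v_2]

so the chain groups are C_0 ≅ Z^3, C_1 ≅ Z^3, C_2 ≅ Z^1.

Boundary ∂_1: C_1 → C_0 maps an edge to its endpoints' difference, ∂[p,q] = q − p.
As a 3×3 matrix over Z this has rank 2, with invariant factors (1,1).

Boundary ∂_2: C_2 → C_1 sends each 2-simplex [p,q,r] to [q,r] − [p,r] + [p,q]. For instance
  ∂[v_0,v_1,v_2] = [v_1,v_2] − [v_0,v_2] + [v_0,v_1].
As a 3×1 matrix over Z this has rank 1, with invariant factors (1).

Computing H_k = (kernel of ∂_k) / (image of ∂_{k+1}):

  H_0: rank C_0 − rank ∂_1 = 3 − 2 = 1, and the invariant factors of ∂_1 are all 1, so H_0 = Z.
  H_1: rank ker ∂_1 − rank ∂_2 = (3 − 2) − 1 = 0, and the invariant factors of ∂_2 are all 1, so H_1 = 0.
  H_2: rank ker ∂_2 − rank ∂_3 = (1 − 1) − 0 = 0, and there is no ∂_3, so H_2 = 0.

Hence the Betti numbers are b_0 = 1, b_1 = 0, b_2 = 0.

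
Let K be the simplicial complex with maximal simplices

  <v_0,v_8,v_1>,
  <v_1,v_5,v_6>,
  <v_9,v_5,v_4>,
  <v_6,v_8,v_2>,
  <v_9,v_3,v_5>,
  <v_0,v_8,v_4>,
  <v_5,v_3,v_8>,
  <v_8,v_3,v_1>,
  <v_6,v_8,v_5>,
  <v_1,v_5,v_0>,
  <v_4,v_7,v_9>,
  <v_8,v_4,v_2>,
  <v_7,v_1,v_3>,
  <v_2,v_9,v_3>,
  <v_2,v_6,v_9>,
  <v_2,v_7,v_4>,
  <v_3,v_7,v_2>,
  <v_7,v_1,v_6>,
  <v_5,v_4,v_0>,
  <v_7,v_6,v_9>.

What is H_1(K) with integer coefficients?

Order the vertices as v_0 < v_1 < v_2 < v_3 < v_4 < v_5 < v_6 < v_7 < v_8 < v_9. Listing each simplex with vertices in this order, K has dimension 2 with simplices:

  0-simplices (10): [v_0], [v_1], [v_2], [v_3], [v_4], [v_5], [v_6], [v_7], [v_8], [v_9]
  1-simplices (30): (30 of them)
  2-simplices (20): (20 of them)

Hence C_0 ≅ Z^10, C_1 ≅ Z^30, C_2 ≅ Z^20.

The boundary map ∂_1: C_1 → C_0 maps an edge to its endpoints' difference, ∂[p,q] = q − p.
As a 10×30 matrix over Z this has rank 9, with invariant factors (1,1,1,1,1,1,1,1,1).

∂_2: C_2 → C_1 sends each 2-simplex [p,q,r] to [q,r] − [p,r] + [p,q]. For instance
  ∂[v_2,v_6,v_8] = [v_6,v_8] − [v_2,v_8] + [v_2,v_6],
  ∂[v_1,v_5,v_6] = [v_5,v_6] − [v_1,v_6] + [v_1,v_5].
The resulting 30×20 matrix has rank 20, and its Smith normal form has invariant factors (1,1,1,1,1,1,1,1,1,1,1,1,1,1,1,1,1,1,1,2).

Computing H_k = (kernel of ∂_k) / (image of ∂_{k+1}):

  H_1: rank ker ∂_1 − rank ∂_2 = (30 − 9) − 20 = 1, and ∂_2 has invariant factor 2 > 1, so H_1 ≅ Z ⊕ Z/2.

H_1 = Z ⊕ Z/2.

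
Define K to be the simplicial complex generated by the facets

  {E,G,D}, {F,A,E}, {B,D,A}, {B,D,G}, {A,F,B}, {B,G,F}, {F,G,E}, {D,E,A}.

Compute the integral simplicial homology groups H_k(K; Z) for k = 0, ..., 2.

Fix the vertex order A < B < D < E < F < G and write every simplex with vertices in increasing order. Then dim K = 2 and the simplices of K are:

  0-simplices (6): A, B, D, E, F, G
  1-simplices (12): AB, AD, AE, AF, BD, BF, BG, DE, DG, EF, EG, FG
  2-simplices (8): ABD, ABF, ADE, AEF, BDG, BFG, DEG, EFG

Hence C_0 ≅ Z^6, C_1 ≅ Z^12, C_2 ≅ Z^8.

The boundary map ∂_1: C_1 → C_0 is given by ∂[p,q] = [q] − [p]. For instance
  ∂DE = E − D.
The resulting 6×12 matrix has rank 5, and its Smith normal form has invariant factors (1,1,1,1,1).

The boundary map ∂_2: C_2 → C_1 acts by ∂[p,q,r] = [q,r] − [p,r] + [p,q]. For instance
  ∂ABF = BF − AF + AB,
  ∂DEG = EG − DG + DE.
As a 12×8 matrix over Z this has rank 7, with invariant factors (1,1,1,1,1,1,1).

Computing H_k = (kernel of ∂_k) / (image of ∂_{k+1}):

  H_0: rank C_0 − rank ∂_1 = 6 − 5 = 1, and the invariant factors of ∂_1 are all 1, so H_0 = Z.
  H_1: rank ker ∂_1 − rank ∂_2 = (12 − 5) − 7 = 0, and the invariant factors of ∂_2 are all 1, so H_1 = 0.
  H_2: rank ker ∂_2 − rank ∂_3 = (8 − 7) − 0 = 1, and there is no ∂_3, so H_2 = Z.

H_0 ≅ Z,  H_1 = 0,  H_2 ≅ Z.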